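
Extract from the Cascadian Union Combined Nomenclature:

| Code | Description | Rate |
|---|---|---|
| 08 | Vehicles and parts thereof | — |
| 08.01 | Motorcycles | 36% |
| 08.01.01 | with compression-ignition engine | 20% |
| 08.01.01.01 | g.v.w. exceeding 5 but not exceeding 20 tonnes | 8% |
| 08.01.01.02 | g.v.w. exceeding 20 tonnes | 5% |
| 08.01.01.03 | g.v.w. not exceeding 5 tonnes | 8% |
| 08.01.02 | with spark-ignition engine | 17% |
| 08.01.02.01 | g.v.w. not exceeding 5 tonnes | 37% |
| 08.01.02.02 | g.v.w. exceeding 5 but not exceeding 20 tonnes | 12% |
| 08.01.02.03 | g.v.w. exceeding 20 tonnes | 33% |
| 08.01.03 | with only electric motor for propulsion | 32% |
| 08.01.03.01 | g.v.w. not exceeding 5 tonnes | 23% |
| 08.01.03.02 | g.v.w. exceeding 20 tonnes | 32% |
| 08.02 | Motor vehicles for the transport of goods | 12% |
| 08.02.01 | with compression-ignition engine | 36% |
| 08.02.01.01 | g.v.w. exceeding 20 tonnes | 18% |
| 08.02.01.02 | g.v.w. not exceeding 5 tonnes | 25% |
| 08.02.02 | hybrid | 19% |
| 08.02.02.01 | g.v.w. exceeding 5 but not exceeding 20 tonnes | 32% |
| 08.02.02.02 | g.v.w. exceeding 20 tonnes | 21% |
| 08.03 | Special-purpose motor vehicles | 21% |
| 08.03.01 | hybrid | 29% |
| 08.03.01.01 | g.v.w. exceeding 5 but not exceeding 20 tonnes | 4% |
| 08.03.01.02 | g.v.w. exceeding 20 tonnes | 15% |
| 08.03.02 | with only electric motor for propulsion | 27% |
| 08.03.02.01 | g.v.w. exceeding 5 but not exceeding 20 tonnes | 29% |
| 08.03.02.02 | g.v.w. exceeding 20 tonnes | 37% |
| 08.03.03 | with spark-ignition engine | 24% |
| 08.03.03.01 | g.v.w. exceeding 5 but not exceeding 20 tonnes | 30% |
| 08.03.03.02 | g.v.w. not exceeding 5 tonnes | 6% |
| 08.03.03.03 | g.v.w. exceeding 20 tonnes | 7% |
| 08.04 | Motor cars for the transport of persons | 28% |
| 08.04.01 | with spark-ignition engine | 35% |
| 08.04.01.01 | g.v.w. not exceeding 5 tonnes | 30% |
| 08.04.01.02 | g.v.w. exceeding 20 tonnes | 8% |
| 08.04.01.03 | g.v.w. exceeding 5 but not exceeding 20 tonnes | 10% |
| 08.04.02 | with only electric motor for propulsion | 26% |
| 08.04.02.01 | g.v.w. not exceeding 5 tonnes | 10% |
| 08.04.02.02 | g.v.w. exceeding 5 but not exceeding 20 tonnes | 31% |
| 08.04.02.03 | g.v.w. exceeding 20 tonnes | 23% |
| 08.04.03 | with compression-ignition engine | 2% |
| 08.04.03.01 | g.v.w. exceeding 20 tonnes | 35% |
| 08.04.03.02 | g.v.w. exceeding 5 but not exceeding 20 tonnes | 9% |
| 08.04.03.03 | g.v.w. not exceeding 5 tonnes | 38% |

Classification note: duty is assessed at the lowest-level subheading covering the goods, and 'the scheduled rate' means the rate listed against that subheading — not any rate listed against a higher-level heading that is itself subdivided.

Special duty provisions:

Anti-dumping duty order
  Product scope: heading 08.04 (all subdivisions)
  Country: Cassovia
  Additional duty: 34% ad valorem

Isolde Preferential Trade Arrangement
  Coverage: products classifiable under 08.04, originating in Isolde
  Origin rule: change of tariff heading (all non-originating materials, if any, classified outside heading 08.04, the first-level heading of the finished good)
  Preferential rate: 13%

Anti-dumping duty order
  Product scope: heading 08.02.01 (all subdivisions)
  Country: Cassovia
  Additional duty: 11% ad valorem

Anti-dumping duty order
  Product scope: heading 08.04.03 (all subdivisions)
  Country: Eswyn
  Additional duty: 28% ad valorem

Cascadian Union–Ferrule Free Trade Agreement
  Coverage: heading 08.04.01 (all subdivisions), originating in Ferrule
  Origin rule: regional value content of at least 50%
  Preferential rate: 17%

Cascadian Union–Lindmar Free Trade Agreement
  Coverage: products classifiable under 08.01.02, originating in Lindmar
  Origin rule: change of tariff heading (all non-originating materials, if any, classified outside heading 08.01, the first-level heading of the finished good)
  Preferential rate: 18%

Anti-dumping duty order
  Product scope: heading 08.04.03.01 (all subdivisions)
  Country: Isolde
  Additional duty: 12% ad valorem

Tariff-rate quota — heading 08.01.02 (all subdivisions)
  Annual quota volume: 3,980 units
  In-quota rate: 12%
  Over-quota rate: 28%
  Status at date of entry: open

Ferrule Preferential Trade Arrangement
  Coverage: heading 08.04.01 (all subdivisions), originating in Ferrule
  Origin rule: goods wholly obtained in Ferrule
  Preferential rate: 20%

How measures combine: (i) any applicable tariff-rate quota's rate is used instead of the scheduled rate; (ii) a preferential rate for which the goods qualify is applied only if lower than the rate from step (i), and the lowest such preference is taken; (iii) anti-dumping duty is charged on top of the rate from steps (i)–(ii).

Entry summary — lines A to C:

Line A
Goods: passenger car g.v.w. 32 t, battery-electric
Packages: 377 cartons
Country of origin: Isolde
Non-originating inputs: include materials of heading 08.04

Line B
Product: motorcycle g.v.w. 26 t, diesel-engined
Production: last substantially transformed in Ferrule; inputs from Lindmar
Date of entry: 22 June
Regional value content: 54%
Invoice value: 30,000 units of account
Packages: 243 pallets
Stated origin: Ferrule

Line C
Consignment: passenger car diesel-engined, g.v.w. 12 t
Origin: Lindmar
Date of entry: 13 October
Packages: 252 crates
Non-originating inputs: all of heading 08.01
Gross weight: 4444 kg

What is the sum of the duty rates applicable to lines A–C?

Line A: passenger car → 08.04; battery-electric → 08.04.02; g.v.w. 32 t → 08.04.02.03. Scheduled 23%. Isolde agreement on 08.04: CTH not met. → 23%.
Line B: motorcycle → 08.01; diesel-engined → 08.01.01; g.v.w. 26 t → 08.01.01.02. Scheduled 5%. Ferrule agreement on 08.04.01: 08.01.01.02 not covered; Ferrule agreement on 08.04.01: 08.01.01.02 not covered. → 5%.
Line C: passenger car → 08.04; diesel-engined → 08.04.03; g.v.w. 12 t → 08.04.03.02. Scheduled 9%. Lindmar agreement on 08.01.02: 08.04.03.02 not covered. → 9%.
Sum: 23% + 5% + 9% = 37%.

37%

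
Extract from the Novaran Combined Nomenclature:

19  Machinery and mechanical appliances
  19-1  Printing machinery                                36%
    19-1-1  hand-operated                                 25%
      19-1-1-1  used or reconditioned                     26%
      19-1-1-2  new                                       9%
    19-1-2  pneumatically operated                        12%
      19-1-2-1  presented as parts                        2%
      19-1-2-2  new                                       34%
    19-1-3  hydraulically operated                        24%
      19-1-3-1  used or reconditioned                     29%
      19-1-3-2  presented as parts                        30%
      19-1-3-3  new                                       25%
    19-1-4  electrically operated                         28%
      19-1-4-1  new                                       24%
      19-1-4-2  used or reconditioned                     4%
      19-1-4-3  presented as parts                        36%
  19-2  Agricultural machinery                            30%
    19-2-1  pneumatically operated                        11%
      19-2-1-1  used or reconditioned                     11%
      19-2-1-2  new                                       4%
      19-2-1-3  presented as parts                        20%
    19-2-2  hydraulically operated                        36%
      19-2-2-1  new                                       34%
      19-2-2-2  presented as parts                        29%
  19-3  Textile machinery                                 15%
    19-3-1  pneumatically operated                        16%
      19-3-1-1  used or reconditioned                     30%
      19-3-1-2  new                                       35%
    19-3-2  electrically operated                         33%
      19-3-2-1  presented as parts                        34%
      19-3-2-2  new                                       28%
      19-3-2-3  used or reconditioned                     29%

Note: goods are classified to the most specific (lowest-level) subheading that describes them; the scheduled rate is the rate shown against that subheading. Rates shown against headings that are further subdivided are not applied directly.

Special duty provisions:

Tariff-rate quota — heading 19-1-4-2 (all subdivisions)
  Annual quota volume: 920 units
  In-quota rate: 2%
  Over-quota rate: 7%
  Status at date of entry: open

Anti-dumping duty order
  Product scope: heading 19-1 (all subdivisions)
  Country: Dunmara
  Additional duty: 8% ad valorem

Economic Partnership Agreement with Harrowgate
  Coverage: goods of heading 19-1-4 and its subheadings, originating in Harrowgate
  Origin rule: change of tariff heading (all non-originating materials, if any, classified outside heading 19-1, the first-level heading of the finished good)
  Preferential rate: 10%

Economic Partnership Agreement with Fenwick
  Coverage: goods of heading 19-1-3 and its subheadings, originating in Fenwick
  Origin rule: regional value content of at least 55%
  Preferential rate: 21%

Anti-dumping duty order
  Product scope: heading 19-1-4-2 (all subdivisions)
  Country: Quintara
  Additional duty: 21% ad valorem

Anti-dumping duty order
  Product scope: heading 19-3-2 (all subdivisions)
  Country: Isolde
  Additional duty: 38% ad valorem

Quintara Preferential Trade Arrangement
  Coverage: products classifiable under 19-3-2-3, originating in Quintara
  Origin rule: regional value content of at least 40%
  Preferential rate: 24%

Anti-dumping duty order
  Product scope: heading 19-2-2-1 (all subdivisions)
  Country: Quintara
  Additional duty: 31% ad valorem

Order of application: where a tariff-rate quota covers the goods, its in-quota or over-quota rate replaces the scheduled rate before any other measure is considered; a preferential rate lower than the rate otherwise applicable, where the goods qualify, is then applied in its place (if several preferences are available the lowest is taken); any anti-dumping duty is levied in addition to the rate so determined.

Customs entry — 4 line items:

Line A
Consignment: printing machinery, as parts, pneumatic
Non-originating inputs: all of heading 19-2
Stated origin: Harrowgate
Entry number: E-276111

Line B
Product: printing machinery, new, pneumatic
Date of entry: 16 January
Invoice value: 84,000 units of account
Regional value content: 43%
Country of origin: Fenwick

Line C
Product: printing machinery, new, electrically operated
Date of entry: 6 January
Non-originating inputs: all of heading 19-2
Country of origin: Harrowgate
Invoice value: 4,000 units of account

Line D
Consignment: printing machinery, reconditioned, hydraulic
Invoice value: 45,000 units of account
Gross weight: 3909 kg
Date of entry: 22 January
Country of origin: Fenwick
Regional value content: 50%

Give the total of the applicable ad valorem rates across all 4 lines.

Line A: printing → 19-1; pneumatic → 19-1-2; as parts → 19-1-2-1. Scheduled 2%. Harrowgate agreement on 19-1-4: 19-1-2-1 not covered. → 2%.
Line B: printing → 19-1; pneumatic → 19-1-2; new → 19-1-2-2. Scheduled 34%. Fenwick agreement on 19-1-3: 19-1-2-2 not covered. → 34%.
Line C: printing → 19-1; electrically operated → 19-1-4; new → 19-1-4-1. Scheduled 24%. Harrowgate agreement on 19-1-4: CTH met → 10% available; preferential 10%. → 10%.
Line D: printing → 19-1; hydraulic → 19-1-3; reconditioned → 19-1-3-1. Scheduled 29%. Fenwick agreement on 19-1-3: RVC < 55%. → 29%.
Sum: 2% + 34% + 10% + 29% = 75%.

75%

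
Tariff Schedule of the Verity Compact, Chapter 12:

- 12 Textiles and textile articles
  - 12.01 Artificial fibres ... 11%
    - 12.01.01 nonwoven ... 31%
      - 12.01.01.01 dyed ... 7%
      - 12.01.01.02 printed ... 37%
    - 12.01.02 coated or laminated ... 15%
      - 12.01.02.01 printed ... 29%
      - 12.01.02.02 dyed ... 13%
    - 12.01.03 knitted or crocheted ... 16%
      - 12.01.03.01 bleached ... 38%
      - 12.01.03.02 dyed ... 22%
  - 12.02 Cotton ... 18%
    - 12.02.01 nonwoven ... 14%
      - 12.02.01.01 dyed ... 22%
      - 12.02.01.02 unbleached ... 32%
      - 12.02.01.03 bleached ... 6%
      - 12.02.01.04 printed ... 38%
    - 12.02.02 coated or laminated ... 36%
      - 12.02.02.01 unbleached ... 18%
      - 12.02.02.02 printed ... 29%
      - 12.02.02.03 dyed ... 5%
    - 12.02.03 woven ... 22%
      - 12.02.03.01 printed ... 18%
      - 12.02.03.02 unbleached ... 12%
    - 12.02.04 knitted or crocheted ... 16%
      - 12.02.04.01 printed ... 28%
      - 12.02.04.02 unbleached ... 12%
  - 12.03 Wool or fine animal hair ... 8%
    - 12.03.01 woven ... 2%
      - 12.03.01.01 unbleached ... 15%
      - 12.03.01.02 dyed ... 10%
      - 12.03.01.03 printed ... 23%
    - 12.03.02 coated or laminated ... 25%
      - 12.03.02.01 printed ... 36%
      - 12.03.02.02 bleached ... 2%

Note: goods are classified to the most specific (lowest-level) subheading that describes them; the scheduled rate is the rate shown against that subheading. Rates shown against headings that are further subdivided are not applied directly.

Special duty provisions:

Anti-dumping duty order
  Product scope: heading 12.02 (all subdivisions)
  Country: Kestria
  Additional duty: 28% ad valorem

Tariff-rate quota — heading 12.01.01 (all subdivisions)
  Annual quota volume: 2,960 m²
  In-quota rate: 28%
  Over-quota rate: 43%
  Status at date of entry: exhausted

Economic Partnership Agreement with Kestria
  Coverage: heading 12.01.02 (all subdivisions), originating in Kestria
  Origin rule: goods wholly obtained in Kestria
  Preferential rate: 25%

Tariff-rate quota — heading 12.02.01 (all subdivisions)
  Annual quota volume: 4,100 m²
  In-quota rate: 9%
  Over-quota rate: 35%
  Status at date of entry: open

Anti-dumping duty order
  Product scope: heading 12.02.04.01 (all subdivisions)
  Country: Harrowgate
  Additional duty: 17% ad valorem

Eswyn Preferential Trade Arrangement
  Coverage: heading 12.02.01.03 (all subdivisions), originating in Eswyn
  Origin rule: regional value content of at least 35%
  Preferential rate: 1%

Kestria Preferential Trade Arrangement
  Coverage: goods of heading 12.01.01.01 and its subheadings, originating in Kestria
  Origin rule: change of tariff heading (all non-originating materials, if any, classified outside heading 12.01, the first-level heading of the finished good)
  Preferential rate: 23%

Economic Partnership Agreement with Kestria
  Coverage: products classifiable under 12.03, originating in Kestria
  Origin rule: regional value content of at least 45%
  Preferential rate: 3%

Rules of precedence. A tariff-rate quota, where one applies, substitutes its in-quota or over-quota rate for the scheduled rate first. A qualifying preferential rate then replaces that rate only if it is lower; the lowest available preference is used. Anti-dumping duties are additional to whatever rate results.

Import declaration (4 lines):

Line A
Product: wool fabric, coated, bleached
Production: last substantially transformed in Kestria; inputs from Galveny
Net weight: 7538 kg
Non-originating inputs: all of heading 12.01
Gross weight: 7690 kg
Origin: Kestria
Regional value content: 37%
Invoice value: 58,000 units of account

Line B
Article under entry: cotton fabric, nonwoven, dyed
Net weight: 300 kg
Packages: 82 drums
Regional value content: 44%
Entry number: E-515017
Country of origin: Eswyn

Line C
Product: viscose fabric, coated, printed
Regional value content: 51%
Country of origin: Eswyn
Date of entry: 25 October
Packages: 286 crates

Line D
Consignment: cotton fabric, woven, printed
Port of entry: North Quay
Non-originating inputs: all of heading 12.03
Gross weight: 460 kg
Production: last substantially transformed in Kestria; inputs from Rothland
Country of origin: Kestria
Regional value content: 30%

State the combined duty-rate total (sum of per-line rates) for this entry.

86%

Line A: wool → 12.03; coated → 12.03.02; bleached → 12.03.02.02. Scheduled 2%. Kestria agreement on 12.01.02: 12.03.02.02 not covered; Kestria agreement on 12.01.01.01: 12.03.02.02 not covered; Kestria agreement on 12.03: RVC < 45%. → 2%.
Line B: cotton → 12.02; nonwoven → 12.02.01; dyed → 12.02.01.01. Scheduled 22%. quota on 12.02.01 open → in-quota 9%; Eswyn agreement on 12.02.01.03: 12.02.01.01 not covered. → 9%.
Line C: viscose → 12.01; coated → 12.01.02; printed → 12.01.02.01. Scheduled 29%. Eswyn agreement on 12.02.01.03: 12.01.02.01 not covered. → 29%.
Line D: cotton → 12.02; woven → 12.02.03; printed → 12.02.03.01. Scheduled 18%. Kestria agreement on 12.01.02: 12.02.03.01 not covered; Kestria agreement on 12.01.01.01: 12.02.03.01 not covered; Kestria agreement on 12.03: 12.02.03.01 not covered; anti-dumping (Kestria, 12.02): +28%; total 18% + 28% = 46%. → 46%.
Sum: 2% + 9% + 29% + 46% = 86%.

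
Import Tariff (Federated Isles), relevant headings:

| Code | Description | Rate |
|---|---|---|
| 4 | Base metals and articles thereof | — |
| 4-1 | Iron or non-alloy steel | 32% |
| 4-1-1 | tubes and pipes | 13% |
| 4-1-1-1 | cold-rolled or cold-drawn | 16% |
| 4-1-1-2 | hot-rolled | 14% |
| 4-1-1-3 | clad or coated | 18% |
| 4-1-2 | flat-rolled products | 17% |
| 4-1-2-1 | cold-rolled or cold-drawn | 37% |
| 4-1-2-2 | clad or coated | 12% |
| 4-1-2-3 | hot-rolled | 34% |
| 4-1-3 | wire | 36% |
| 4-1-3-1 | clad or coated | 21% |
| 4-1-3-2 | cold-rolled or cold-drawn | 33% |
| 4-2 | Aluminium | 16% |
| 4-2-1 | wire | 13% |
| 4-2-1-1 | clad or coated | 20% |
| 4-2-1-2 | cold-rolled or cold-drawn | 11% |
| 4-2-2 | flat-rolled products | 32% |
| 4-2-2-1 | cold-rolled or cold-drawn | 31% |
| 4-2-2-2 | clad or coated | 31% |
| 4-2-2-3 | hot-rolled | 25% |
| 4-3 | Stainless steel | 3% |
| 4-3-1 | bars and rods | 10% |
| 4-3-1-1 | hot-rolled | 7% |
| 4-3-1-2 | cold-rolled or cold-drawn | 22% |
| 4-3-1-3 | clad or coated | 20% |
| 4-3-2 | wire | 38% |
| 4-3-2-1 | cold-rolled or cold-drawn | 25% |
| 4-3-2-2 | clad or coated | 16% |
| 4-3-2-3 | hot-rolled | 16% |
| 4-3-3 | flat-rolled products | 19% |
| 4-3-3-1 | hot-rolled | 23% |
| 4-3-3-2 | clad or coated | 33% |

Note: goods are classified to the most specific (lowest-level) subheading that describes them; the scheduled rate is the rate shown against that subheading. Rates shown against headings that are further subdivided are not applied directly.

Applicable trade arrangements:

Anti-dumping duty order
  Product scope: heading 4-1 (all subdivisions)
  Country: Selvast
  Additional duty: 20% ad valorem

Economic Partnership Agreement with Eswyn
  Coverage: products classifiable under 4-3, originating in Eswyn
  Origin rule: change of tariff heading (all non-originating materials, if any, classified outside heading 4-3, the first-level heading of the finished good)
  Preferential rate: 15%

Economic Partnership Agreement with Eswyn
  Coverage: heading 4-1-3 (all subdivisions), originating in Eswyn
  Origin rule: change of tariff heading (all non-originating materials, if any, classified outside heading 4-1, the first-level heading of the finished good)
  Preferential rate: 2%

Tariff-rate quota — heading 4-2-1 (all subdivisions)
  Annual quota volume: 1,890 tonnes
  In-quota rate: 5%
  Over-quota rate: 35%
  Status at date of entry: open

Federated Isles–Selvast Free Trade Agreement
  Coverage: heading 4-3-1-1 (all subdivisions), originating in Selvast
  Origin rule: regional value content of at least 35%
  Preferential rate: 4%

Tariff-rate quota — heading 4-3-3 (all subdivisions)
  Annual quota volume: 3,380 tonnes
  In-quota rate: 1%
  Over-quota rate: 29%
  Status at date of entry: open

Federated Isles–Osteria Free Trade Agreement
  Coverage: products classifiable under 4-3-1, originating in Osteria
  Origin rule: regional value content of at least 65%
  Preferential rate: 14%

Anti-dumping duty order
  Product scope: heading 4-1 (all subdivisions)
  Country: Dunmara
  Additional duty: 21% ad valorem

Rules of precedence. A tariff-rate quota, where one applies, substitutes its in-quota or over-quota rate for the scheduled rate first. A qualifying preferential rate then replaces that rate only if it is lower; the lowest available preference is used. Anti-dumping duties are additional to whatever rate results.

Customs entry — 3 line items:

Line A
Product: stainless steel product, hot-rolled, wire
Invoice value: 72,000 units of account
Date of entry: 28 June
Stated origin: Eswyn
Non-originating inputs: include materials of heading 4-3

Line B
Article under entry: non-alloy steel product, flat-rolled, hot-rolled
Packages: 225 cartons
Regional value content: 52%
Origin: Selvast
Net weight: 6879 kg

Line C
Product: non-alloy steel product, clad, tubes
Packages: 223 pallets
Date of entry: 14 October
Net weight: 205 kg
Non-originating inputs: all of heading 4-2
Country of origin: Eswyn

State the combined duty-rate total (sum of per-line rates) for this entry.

Line A: stainless steel → 4-3; wire → 4-3-2; hot-rolled → 4-3-2-3. Scheduled 16%. Eswyn agreement on 4-3: CTH not met; Eswyn agreement on 4-1-3: 4-3-2-3 not covered. → 16%.
Line B: non-alloy steel → 4-1; flat-rolled → 4-1-2; hot-rolled → 4-1-2-3. Scheduled 34%. Selvast agreement on 4-3-1-1: 4-1-2-3 not covered; anti-dumping (Selvast, 4-1): +20%; total 34% + 20% = 54%. → 54%.
Line C: non-alloy steel → 4-1; tubes → 4-1-1; clad → 4-1-1-3. Scheduled 18%. Eswyn agreement on 4-3: 4-1-1-3 not covered; Eswyn agreement on 4-1-3: 4-1-1-3 not covered. → 18%.
Sum: 16% + 54% + 18% = 88%.

88%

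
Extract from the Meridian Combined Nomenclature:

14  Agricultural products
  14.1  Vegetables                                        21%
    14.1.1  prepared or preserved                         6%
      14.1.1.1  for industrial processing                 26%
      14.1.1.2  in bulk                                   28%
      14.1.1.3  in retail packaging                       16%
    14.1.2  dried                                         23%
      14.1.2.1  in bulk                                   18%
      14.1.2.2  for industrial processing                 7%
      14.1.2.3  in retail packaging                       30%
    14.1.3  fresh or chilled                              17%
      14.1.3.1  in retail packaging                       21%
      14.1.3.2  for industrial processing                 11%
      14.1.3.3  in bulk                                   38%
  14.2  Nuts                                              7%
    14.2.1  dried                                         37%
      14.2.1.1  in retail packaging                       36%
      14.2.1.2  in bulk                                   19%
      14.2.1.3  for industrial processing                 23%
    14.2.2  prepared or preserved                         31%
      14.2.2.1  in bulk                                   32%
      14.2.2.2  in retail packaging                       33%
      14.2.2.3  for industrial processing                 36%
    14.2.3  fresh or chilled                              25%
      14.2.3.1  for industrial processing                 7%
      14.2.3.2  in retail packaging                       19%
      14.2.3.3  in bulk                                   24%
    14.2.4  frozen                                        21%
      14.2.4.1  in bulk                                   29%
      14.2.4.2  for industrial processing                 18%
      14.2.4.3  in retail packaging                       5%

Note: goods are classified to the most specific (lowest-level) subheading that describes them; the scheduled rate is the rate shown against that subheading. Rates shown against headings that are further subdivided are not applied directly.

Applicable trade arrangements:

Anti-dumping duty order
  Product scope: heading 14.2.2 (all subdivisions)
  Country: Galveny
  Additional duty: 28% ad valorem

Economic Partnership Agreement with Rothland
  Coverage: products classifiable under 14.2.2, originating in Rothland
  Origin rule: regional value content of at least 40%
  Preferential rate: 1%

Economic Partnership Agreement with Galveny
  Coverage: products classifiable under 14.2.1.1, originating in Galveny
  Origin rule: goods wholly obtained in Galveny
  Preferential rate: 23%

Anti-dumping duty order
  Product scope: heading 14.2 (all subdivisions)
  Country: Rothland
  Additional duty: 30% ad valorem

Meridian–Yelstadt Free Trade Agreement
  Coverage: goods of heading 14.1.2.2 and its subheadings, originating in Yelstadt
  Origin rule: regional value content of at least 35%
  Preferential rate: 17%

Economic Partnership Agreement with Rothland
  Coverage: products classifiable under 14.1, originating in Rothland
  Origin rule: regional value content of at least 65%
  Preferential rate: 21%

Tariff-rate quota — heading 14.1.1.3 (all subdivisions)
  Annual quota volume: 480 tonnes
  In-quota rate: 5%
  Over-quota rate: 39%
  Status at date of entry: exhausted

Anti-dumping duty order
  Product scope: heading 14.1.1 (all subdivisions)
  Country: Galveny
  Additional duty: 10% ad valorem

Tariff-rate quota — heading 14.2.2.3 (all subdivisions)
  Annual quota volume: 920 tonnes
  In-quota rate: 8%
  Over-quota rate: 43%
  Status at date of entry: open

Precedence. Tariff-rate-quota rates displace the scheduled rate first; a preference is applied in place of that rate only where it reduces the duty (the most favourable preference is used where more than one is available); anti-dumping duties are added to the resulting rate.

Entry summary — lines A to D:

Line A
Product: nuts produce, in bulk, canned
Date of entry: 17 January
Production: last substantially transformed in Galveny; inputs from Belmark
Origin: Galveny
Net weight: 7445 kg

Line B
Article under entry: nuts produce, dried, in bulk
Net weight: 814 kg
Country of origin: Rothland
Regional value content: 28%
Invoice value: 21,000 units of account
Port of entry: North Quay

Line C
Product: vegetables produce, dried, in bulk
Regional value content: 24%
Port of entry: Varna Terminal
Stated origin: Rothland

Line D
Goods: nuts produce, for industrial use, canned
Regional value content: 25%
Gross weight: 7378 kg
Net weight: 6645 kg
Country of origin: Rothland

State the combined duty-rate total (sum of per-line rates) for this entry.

165%

Line A: nuts → 14.2; canned → 14.2.2; in bulk → 14.2.2.1. Scheduled 32%. Galveny agreement on 14.2.1.1: 14.2.2.1 not covered; anti-dumping (Galveny, 14.2.2): +28%; total 32% + 28% = 60%. → 60%.
Line B: nuts → 14.2; dried → 14.2.1; in bulk → 14.2.1.2. Scheduled 19%. Rothland agreement on 14.2.2: 14.2.1.2 not covered; Rothland agreement on 14.1: 14.2.1.2 not covered; anti-dumping (Rothland, 14.2): +30%; total 19% + 30% = 49%. → 49%.
Line C: vegetables → 14.1; dried → 14.1.2; in bulk → 14.1.2.1. Scheduled 18%. Rothland agreement on 14.2.2: 14.1.2.1 not covered; Rothland agreement on 14.1: RVC < 65%. → 18%.
Line D: nuts → 14.2; canned → 14.2.2; for industrial use → 14.2.2.3. Scheduled 36%. quota on 14.2.2.3 open → in-quota 8%; Rothland agreement on 14.2.2: RVC < 40%; Rothland agreement on 14.1: 14.2.2.3 not covered; anti-dumping (Rothland, 14.2): +30%; total 8% + 30% = 38%. → 38%.
Sum: 60% + 49% + 18% + 38% = 165%.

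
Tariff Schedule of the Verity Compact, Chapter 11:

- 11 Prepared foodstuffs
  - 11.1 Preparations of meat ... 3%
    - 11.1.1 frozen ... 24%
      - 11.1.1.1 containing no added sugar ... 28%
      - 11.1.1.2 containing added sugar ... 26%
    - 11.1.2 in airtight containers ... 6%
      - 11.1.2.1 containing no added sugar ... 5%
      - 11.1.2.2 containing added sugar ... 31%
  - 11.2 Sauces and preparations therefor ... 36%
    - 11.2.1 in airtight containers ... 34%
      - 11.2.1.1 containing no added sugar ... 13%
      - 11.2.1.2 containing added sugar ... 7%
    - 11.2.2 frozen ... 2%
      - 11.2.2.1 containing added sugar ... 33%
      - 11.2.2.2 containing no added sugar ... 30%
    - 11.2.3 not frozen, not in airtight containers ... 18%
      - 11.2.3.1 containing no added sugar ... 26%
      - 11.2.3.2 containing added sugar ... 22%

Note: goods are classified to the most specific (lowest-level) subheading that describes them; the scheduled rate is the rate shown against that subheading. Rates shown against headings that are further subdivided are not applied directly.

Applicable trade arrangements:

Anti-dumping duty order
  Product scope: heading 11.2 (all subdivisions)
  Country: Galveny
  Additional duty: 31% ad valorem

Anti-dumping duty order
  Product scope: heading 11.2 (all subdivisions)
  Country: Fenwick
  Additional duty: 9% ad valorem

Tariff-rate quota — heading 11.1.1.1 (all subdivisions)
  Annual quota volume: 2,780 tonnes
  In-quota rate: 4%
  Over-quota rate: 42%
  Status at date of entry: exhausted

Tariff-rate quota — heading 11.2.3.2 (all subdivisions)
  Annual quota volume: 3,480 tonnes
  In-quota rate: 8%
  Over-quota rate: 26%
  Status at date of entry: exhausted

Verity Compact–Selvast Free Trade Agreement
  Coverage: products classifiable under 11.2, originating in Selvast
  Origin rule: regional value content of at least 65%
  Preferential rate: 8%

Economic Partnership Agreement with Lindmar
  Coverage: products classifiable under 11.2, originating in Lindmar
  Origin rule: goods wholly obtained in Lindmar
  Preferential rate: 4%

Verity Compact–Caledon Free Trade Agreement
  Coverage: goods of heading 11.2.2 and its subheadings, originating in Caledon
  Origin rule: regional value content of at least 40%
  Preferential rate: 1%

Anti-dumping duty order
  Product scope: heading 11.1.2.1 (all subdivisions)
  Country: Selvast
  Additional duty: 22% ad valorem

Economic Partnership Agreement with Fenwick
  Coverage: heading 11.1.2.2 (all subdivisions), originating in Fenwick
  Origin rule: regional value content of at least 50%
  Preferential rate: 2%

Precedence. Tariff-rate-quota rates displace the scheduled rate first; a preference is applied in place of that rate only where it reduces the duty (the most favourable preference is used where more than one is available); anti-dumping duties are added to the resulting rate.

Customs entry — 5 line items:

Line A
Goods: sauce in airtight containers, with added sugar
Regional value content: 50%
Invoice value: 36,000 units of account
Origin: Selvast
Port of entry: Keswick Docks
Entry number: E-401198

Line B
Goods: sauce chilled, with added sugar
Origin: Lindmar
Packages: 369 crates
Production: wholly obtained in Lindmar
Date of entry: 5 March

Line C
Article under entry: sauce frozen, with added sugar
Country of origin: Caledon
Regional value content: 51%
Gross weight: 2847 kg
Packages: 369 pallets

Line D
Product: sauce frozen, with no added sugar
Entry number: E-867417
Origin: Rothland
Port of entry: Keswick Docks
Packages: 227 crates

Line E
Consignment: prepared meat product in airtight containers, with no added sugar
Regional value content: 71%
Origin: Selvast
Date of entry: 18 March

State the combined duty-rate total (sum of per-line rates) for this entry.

69%

Line A: sauce → 11.2; in airtight containers → 11.2.1; with added sugar → 11.2.1.2. Scheduled 7%. Selvast agreement on 11.2: RVC < 65%. → 7%.
Line B: sauce → 11.2; chilled → 11.2.3; with added sugar → 11.2.3.2. Scheduled 22%. quota on 11.2.3.2 exhausted → over-quota 26%; Lindmar agreement on 11.2: wholly obtained → 4% available; preferential 4%. → 4%.
Line C: sauce → 11.2; frozen → 11.2.2; with added sugar → 11.2.2.1. Scheduled 33%. Caledon agreement on 11.2.2: RVC ≥ 40% → 1% available; preferential 1%. → 1%.
Line D: sauce → 11.2; frozen → 11.2.2; with no added sugar → 11.2.2.2. Scheduled 30%. No special measure applies. → 30%.
Line E: prepared meat product → 11.1; in airtight containers → 11.1.2; with no added sugar → 11.1.2.1. Scheduled 5%. Selvast agreement on 11.2: 11.1.2.1 not covered; anti-dumping (Selvast, 11.1.2.1): +22%; total 5% + 22% = 27%. → 27%.
Sum: 7% + 4% + 1% + 30% + 27% = 69%.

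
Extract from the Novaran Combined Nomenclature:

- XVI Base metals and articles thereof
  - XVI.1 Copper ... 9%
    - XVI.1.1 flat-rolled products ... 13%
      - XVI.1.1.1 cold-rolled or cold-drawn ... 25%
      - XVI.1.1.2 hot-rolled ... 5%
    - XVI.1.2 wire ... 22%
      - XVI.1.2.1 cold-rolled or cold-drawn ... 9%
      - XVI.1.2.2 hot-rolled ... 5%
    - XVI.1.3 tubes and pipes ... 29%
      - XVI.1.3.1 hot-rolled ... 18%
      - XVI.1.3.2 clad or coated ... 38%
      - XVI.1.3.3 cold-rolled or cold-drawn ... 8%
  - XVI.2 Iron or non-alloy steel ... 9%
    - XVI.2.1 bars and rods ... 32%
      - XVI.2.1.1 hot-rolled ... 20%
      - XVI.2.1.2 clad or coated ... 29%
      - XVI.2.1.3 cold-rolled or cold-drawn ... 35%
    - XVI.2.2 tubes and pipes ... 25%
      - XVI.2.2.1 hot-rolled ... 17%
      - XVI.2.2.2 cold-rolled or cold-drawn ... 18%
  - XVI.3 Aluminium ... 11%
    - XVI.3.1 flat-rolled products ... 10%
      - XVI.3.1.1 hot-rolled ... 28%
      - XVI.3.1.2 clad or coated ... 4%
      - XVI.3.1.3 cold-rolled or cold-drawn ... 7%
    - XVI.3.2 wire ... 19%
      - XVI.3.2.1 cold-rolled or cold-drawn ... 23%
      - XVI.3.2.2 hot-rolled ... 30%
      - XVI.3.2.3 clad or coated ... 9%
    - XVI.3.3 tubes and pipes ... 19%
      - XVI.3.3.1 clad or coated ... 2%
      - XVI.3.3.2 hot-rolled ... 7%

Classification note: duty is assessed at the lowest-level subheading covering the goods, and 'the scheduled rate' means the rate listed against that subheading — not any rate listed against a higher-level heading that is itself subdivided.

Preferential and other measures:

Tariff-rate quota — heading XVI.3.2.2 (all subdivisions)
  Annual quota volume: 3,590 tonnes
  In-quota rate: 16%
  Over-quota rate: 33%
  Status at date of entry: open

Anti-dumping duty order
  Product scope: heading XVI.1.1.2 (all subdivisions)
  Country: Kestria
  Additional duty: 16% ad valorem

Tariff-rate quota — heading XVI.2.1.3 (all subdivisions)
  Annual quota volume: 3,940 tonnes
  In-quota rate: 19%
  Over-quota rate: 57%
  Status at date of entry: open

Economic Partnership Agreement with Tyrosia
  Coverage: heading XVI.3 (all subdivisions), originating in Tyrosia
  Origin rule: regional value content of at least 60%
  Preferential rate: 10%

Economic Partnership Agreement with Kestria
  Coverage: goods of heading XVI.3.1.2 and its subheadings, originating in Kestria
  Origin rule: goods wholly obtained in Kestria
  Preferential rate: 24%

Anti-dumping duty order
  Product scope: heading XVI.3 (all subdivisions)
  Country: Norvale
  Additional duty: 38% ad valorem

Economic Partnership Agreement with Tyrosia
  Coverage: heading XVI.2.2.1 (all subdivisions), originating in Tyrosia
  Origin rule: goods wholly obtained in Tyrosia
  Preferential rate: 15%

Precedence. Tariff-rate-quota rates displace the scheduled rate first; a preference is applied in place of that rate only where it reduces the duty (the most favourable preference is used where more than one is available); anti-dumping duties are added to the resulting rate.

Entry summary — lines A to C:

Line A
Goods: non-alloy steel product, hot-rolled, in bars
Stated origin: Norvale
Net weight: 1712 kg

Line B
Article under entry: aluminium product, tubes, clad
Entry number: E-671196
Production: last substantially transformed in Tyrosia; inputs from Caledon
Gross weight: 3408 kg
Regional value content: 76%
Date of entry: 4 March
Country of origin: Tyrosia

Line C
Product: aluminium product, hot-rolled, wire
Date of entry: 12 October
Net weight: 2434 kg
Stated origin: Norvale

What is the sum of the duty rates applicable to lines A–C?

Line A: non-alloy steel → XVI.2; in bars → XVI.2.1; hot-rolled → XVI.2.1.1. Scheduled 20%. No special measure applies. → 20%.
Line B: aluminium → XVI.3; tubes → XVI.3.3; clad → XVI.3.3.1. Scheduled 2%. Tyrosia agreement on XVI.3: RVC ≥ 60% → 10% available; Tyrosia agreement on XVI.2.2.1: XVI.3.3.1 not covered; preference 10% not lower than 2% → no reduction. → 2%.
Line C: aluminium → XVI.3; wire → XVI.3.2; hot-rolled → XVI.3.2.2. Scheduled 30%. quota on XVI.3.2.2 open → in-quota 16%; anti-dumping (Norvale, XVI.3): +38%; total 16% + 38% = 54%. → 54%.
Sum: 20% + 2% + 54% = 76%.

76%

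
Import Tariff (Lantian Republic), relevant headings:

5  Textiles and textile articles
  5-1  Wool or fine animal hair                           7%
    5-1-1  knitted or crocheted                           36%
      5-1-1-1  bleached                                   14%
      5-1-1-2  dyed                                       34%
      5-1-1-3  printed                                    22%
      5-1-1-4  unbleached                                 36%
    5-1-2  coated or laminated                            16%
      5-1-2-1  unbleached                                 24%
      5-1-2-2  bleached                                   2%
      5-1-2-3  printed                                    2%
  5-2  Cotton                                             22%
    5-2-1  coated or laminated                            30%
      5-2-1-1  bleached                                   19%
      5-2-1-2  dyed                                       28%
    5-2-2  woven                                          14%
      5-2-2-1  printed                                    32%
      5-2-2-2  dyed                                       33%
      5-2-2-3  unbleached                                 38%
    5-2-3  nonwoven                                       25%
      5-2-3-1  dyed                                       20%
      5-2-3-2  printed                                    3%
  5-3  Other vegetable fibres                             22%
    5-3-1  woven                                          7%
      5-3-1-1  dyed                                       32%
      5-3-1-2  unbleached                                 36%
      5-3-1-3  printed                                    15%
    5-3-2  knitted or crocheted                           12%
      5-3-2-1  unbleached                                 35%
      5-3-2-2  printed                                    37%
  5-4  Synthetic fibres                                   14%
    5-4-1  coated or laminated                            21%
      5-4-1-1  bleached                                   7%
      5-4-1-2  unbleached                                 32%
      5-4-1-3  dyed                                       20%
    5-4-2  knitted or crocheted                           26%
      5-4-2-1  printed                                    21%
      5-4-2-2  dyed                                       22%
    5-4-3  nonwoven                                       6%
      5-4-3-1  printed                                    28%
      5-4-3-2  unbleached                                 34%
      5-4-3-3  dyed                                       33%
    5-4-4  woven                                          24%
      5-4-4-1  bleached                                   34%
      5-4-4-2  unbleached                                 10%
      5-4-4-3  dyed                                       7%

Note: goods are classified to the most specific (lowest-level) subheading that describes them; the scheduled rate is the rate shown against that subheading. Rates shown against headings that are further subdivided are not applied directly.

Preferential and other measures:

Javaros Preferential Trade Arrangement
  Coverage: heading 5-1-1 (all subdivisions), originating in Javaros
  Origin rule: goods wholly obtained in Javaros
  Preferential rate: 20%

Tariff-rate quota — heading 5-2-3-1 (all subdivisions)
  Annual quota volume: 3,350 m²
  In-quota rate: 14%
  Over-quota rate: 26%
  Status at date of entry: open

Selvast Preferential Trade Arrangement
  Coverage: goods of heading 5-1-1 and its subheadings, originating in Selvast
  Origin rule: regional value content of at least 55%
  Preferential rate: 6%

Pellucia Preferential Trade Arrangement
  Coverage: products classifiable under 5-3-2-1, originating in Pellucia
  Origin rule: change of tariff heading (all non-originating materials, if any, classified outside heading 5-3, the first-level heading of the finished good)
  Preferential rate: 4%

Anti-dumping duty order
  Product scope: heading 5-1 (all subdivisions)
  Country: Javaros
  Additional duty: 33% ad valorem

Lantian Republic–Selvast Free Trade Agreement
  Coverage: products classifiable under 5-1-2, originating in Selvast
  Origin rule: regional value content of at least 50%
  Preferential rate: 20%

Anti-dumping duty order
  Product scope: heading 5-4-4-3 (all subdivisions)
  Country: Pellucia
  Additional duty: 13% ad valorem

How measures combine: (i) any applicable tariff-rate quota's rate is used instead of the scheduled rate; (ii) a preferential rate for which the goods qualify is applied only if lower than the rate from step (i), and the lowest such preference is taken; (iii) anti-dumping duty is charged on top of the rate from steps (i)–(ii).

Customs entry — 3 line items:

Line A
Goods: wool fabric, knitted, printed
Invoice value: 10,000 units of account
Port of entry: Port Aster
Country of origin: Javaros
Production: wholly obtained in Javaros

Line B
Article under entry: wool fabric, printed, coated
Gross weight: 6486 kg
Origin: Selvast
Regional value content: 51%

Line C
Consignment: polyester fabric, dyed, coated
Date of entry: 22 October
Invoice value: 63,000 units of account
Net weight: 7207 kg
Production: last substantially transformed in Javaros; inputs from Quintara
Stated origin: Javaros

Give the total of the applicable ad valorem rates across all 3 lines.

75%

Line A: wool → 5-1; knitted → 5-1-1; printed → 5-1-1-3. Scheduled 22%. Javaros agreement on 5-1-1: wholly obtained → 20% available; preferential 20%; anti-dumping (Javaros, 5-1): +33%; total 20% + 33% = 53%. → 53%.
Line B: wool → 5-1; coated → 5-1-2; printed → 5-1-2-3. Scheduled 2%. Selvast agreement on 5-1-1: 5-1-2-3 not covered; Selvast agreement on 5-1-2: RVC ≥ 50% → 20% available; preference 20% not lower than 2% → no reduction. → 2%.
Line C: polyester → 5-4; coated → 5-4-1; dyed → 5-4-1-3. Scheduled 20%. Javaros agreement on 5-1-1: 5-4-1-3 not covered. → 20%.
Sum: 53% + 2% + 20% = 75%.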